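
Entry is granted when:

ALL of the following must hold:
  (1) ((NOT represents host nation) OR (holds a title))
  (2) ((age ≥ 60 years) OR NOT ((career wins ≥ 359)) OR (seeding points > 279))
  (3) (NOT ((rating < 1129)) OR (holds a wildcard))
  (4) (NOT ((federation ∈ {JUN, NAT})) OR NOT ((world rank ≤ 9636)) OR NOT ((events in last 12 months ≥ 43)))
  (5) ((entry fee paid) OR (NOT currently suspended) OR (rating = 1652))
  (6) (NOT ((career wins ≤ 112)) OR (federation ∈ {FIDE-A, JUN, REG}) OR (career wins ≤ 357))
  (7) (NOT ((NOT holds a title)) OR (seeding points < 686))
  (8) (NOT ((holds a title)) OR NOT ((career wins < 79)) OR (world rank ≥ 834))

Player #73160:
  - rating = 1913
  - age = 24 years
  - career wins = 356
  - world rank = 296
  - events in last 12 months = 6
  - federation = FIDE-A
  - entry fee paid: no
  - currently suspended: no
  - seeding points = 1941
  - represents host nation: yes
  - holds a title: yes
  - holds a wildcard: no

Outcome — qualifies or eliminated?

Atomic conditions:
  NOT represents host nation: yes → false
  holds a title: yes → true
  age ≥ 60 years: 24 ≥ 60 is false
  career wins ≥ 359: 356 ≥ 359 is false
  seeding points > 279: 1941 > 279 is true
  rating < 1129: 1913 < 1129 is false
  holds a wildcard: no → false
  federation ∈ {JUN, NAT}: FIDE-A is not in the set → false
  world rank ≤ 9636: 296 ≤ 9636 is true
  events in last 12 months ≥ 43: 6 ≥ 43 is false
  entry fee paid: no → false
  NOT currently suspended: no → true
  rating = 1652: 1913 == 1652 is false
  career wins ≤ 112: 356 ≤ 112 is false
  federation ∈ {FIDE-A, JUN, REG}: FIDE-A is in the set → true
  career wins ≤ 357: 356 ≤ 357 is true
  NOT holds a title: yes → false
  seeding points < 686: 1941 < 686 is false
  career wins < 79: 356 < 79 is false
  world rank ≥ 834: 296 ≥ 834 is false
Combine:
[1] false OR true = true
[2.2] NOT false = true
[2] false OR true OR true = true
[3.1] NOT false = true
[3] true OR false = true
[4.1] NOT false = true
[4.2] NOT true = false
[4.3] NOT false = true
[4] true OR false OR true = true
[5] false OR true OR false = true
[6.1] NOT false = true
[6] true OR true OR true = true
[7.1] NOT false = true
[7] true OR false = true
[8.1] NOT true = false
[8.2] NOT false = true
[8] false OR true OR false = true
[root] true AND true AND true AND true AND true AND true AND true AND true = true
Overall: true → qualifies

Qualifies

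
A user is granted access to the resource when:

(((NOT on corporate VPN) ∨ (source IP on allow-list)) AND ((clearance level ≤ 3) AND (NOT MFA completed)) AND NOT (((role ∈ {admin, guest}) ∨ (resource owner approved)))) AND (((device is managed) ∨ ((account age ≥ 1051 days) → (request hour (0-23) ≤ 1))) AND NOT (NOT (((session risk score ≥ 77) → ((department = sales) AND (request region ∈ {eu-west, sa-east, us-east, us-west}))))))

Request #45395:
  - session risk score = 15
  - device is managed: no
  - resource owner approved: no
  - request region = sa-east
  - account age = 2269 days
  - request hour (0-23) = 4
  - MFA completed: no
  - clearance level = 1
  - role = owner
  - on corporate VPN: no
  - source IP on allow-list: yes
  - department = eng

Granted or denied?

Denied

Atomic conditions:
  NOT on corporate VPN: no → true
  source IP on allow-list: yes → true
  clearance level ≤ 3: 1 ≤ 3 is true
  NOT MFA completed: no → true
  role ∈ {admin, guest}: owner is not in the set → false
  resource owner approved: no → false
  device is managed: no → false
  account age ≥ 1051 days: 2269 ≥ 1051 is true
  request hour (0-23) ≤ 1: 4 ≤ 1 is false
  session risk score ≥ 77: 15 ≥ 77 is false
  department = sales: eng == sales is false
  request region ∈ {eu-west, sa-east, us-east, us-west}: sa-east is in the set → true
Combine:
[1.1] true OR true = true
[1.2] true AND true = true
[1.3.1] false OR false = false
[1.3] NOT false = true
[1] true AND true AND true = true
[2.1.2] true → false = false
[2.1] false OR false = false
[2.2.1.1.2] false AND true = false
[2.2.1.1] false → false (antecedent false ⇒ implication holds) = true
[2.2.1] NOT true = false
[2.2] NOT false = true
[2] false AND true = false
[root] true AND false = false
Overall: false → denied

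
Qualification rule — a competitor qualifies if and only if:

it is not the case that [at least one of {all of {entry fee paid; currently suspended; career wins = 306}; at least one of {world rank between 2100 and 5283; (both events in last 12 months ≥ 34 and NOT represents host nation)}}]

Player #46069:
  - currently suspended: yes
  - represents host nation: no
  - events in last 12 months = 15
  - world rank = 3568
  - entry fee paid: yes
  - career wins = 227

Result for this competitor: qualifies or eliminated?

Eliminated

Atomic conditions:
  entry fee paid: yes → true
  currently suspended: yes → true
  career wins = 306: 227 == 306 is false
  world rank between 2100 and 5283: 3568 in [2100, 5283] is true
  events in last 12 months ≥ 34: 15 ≥ 34 is false
  NOT represents host nation: no → true
Combine:
[1.1] true AND true AND false = false
[1.2.2] false AND true = false
[1.2] true OR false = true
[1] false OR true = true
[root] NOT true = false
Overall: false → eliminated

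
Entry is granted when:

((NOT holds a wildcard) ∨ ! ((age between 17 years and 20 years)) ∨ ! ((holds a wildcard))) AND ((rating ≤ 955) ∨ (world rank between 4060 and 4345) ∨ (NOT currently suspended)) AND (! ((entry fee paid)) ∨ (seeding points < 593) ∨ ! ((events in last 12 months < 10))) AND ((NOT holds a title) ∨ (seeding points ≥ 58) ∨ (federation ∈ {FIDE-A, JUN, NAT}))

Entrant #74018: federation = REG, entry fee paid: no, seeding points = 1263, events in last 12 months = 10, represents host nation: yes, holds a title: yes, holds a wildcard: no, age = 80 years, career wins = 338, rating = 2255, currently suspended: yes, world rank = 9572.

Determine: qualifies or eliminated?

Eliminated

Atomic conditions:
  NOT holds a wildcard: no → true
  age between 17 years and 20 years: 80 in [17, 20] is false
  holds a wildcard: no → false
  rating ≤ 955: 2255 ≤ 955 is false
  world rank between 4060 and 4345: 9572 in [4060, 4345] is false
  NOT currently suspended: yes → false
  entry fee paid: no → false
  seeding points < 593: 1263 < 593 is false
  events in last 12 months < 10: 10 < 10 is false
  NOT holds a title: yes → false
  seeding points ≥ 58: 1263 ≥ 58 is true
  federation ∈ {FIDE-A, JUN, NAT}: REG is not in the set → false
Combine:
[1.2] NOT false = true
[1.3] NOT false = true
[1] true OR true OR true = true
[2] false OR false OR false = false
[3.1] NOT false = true
[3.3] NOT false = true
[3] true OR false OR true = true
[4] false OR true OR false = true
[root] true AND false AND true AND true = false
Overall: false → eliminated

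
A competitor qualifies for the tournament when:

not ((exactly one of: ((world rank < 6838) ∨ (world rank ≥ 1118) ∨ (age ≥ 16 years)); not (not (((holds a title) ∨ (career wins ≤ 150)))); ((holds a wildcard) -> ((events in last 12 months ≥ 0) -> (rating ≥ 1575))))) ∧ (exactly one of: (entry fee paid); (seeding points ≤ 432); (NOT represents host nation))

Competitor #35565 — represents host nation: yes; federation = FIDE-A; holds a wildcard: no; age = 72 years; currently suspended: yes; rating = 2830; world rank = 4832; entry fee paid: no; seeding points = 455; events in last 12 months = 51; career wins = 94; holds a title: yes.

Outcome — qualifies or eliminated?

Eliminated

Atomic conditions:
  world rank < 6838: 4832 < 6838 is true
  world rank ≥ 1118: 4832 ≥ 1118 is true
  age ≥ 16 years: 72 ≥ 16 is true
  holds a title: yes → true
  career wins ≤ 150: 94 ≤ 150 is true
  holds a wildcard: no → false
  events in last 12 months ≥ 0: 51 ≥ 0 is true
  rating ≥ 1575: 2830 ≥ 1575 is true
  entry fee paid: no → false
  seeding points ≤ 432: 455 ≤ 432 is false
  NOT represents host nation: yes → false
Combine:
[1.1.1] true OR true OR true = true
[1.1.2.1.1] true OR true = true
[1.1.2.1] NOT true = false
[1.1.2] NOT false = true
[1.1.3.2] true → true = true
[1.1.3] false → true (antecedent false ⇒ implication holds) = true
[1.1] exactly-one(true, true, true) = false
[1] NOT false = true
[2] exactly-one(false, false, false) = false
[root] true AND false = false
Overall: false → eliminated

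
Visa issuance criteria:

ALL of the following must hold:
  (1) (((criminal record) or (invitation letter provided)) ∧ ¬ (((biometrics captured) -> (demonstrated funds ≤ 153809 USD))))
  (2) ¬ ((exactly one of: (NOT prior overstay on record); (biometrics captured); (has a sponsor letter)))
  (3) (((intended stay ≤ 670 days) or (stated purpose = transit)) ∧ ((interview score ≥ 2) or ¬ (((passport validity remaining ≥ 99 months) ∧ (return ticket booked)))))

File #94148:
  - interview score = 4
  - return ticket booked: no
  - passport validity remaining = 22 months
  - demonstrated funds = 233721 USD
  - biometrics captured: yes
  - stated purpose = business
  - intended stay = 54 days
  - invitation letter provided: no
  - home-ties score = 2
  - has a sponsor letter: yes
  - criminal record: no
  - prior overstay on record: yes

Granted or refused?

Refused

Atomic conditions:
  criminal record: no → false
  invitation letter provided: no → false
  biometrics captured: yes → true
  demonstrated funds ≤ 153809 USD: 233721 ≤ 153809 is false
  NOT prior overstay on record: yes → false
  has a sponsor letter: yes → true
  intended stay ≤ 670 days: 54 ≤ 670 is true
  stated purpose = transit: business == transit is false
  interview score ≥ 2: 4 ≥ 2 is true
  passport validity remaining ≥ 99 months: 22 ≥ 99 is false
  return ticket booked: no → false
Combine:
[1.1] false OR false = false
[1.2.1] true → false = false
[1.2] NOT false = true
[1] false AND true = false
[2.1] exactly-one(false, true, true) = false
[2] NOT false = true
[3.1] true OR false = true
[3.2.2.1] false AND false = false
[3.2.2] NOT false = true
[3.2] true OR true = true
[3] true AND true = true
[root] false AND true AND true = false
Overall: false → refused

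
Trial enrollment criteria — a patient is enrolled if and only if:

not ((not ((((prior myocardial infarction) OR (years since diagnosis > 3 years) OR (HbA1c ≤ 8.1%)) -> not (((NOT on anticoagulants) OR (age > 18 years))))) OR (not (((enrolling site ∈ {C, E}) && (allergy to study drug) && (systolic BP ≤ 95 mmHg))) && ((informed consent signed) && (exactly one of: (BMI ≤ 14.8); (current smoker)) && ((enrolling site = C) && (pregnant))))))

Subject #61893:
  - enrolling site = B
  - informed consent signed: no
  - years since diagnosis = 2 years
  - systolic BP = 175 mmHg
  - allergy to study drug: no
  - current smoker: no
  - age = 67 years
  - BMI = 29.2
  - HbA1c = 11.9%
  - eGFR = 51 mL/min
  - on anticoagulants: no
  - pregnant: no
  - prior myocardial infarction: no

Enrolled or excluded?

Enrolled

Atomic conditions:
  prior myocardial infarction: no → false
  years since diagnosis > 3 years: 2 > 3 is false
  HbA1c ≤ 8.1%: 11.9 ≤ 8.1 is false
  NOT on anticoagulants: no → true
  age > 18 years: 67 > 18 is true
  enrolling site ∈ {C, E}: B is not in the set → false
  allergy to study drug: no → false
  systolic BP ≤ 95 mmHg: 175 ≤ 95 is false
  informed consent signed: no → false
  BMI ≤ 14.8: 29.2 ≤ 14.8 is false
  current smoker: no → false
  enrolling site = C: B == C is false
  pregnant: no → false
Combine:
[1.1.1.1] false OR false OR false = false
[1.1.1.2.1] true OR true = true
[1.1.1.2] NOT true = false
[1.1.1] false → false (antecedent false ⇒ implication holds) = true
[1.1] NOT true = false
[1.2.1.1] false AND false AND false = false
[1.2.1] NOT false = true
[1.2.2.2] exactly-one(false, false) = false
[1.2.2.3] false AND false = false
[1.2.2] false AND false AND false = false
[1.2] true AND false = false
[1] false OR false = false
[root] NOT false = true
Overall: true → enrolled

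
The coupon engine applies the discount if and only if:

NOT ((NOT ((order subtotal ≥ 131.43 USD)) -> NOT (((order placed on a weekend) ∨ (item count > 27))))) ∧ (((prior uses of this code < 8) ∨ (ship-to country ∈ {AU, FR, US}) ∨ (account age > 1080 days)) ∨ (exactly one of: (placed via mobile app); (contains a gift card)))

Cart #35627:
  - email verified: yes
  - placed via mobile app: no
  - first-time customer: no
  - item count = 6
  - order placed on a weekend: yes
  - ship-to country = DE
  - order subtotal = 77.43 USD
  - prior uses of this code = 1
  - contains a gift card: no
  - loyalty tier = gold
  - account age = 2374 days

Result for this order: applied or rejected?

Atomic conditions:
  order subtotal ≥ 131.43 USD: 77.43 ≥ 131.43 is false
  order placed on a weekend: yes → true
  item count > 27: 6 > 27 is false
  prior uses of this code < 8: 1 < 8 is true
  ship-to country ∈ {AU, FR, US}: DE is not in the set → false
  account age > 1080 days: 2374 > 1080 is true
  placed via mobile app: no → false
  contains a gift card: no → false
Combine:
[1.1.1] NOT false = true
[1.1.2.1] true OR false = true
[1.1.2] NOT true = false
[1.1] true → false = false
[1] NOT false = true
[2.1] true OR false OR true = true
[2.2] exactly-one(false, false) = false
[2] true OR false = true
[root] true AND true = true
Overall: true → applied

Applied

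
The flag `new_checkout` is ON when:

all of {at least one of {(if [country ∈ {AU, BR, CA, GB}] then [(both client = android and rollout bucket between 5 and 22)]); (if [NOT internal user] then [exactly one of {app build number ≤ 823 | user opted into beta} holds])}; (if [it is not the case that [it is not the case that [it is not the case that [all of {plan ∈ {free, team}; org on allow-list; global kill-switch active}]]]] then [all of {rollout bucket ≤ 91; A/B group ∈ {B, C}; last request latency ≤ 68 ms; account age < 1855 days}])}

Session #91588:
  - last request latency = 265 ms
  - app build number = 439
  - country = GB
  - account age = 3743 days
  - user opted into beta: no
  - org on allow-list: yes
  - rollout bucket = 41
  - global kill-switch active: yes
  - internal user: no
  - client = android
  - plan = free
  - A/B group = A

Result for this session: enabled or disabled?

Enabled

Atomic conditions:
  country ∈ {AU, BR, CA, GB}: GB is in the set → true
  client = android: android == android is true
  rollout bucket between 5 and 22: 41 in [5, 22] is false
  NOT internal user: no → true
  app build number ≤ 823: 439 ≤ 823 is true
  user opted into beta: no → false
  plan ∈ {free, team}: free is in the set → true
  org on allow-list: yes → true
  global kill-switch active: yes → true
  rollout bucket ≤ 91: 41 ≤ 91 is true
  A/B group ∈ {B, C}: A is not in the set → false
  last request latency ≤ 68 ms: 265 ≤ 68 is false
  account age < 1855 days: 3743 < 1855 is false
Combine:
[1.1.2] true AND false = false
[1.1] true → false = false
[1.2.2] exactly-one(true, false) = true
[1.2] true → true = true
[1] false OR true = true
[2.1.1.1.1] true AND true AND true = true
[2.1.1.1] NOT true = false
[2.1.1] NOT false = true
[2.1] NOT true = false
[2.2] true AND false AND false AND false = false
[2] false → false (antecedent false ⇒ implication holds) = true
[root] true AND true = true
Overall: true → enabled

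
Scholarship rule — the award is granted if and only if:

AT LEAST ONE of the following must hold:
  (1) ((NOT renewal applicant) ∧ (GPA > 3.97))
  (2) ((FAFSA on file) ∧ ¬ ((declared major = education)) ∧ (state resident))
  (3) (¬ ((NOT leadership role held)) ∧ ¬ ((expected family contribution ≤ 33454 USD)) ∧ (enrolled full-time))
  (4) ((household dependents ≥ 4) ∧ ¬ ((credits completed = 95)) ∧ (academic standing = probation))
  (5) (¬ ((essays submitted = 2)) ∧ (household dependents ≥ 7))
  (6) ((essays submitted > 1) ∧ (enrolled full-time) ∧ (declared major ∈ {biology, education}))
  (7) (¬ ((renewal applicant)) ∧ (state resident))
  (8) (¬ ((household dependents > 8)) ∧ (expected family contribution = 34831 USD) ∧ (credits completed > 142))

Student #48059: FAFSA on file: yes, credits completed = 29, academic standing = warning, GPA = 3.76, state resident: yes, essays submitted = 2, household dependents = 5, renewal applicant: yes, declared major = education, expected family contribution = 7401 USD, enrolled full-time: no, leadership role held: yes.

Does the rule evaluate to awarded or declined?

Declined

Atomic conditions:
  NOT renewal applicant: yes → false
  GPA > 3.97: 3.76 > 3.97 is false
  FAFSA on file: yes → true
  declared major = education: education == education is true
  state resident: yes → true
  NOT leadership role held: yes → false
  expected family contribution ≤ 33454 USD: 7401 ≤ 33454 is true
  enrolled full-time: no → false
  household dependents ≥ 4: 5 ≥ 4 is true
  credits completed = 95: 29 == 95 is false
  academic standing = probation: warning == probation is false
  essays submitted = 2: 2 == 2 is true
  household dependents ≥ 7: 5 ≥ 7 is false
  essays submitted > 1: 2 > 1 is true
  declared major ∈ {biology, education}: education is in the set → true
  renewal applicant: yes → true
  household dependents > 8: 5 > 8 is false
  expected family contribution = 34831 USD: 7401 == 34831 is false
  credits completed > 142: 29 > 142 is false
Combine:
[1] false AND false = false
[2.2] NOT true = false
[2] true AND false AND true = false
[3.1] NOT false = true
[3.2] NOT true = false
[3] true AND false AND false = false
[4.2] NOT false = true
[4] true AND true AND false = false
[5.1] NOT true = false
[5] false AND false = false
[6] true AND false AND true = false
[7.1] NOT true = false
[7] false AND true = false
[8.1] NOT false = true
[8] true AND false AND false = false
[root] false OR false OR false OR false OR false OR false OR false OR false = false
Overall: false → declined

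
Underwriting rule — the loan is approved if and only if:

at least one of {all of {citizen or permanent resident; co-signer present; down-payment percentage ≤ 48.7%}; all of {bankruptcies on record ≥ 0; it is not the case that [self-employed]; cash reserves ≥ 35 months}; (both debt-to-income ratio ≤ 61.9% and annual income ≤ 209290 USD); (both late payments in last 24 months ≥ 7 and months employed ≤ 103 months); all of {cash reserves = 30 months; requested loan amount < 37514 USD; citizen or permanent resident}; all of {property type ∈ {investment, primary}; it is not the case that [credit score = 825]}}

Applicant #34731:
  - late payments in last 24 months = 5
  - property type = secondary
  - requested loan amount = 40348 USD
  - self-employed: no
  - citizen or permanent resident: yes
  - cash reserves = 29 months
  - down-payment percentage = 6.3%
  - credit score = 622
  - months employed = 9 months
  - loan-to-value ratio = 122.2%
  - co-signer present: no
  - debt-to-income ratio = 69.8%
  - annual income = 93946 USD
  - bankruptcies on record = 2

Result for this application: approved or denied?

Denied

Atomic conditions:
  citizen or permanent resident: yes → true
  co-signer present: no → false
  down-payment percentage ≤ 48.7%: 6.3 ≤ 48.7 is true
  bankruptcies on record ≥ 0: 2 ≥ 0 is true
  self-employed: no → false
  cash reserves ≥ 35 months: 29 ≥ 35 is false
  debt-to-income ratio ≤ 61.9%: 69.8 ≤ 61.9 is false
  annual income ≤ 209290 USD: 93946 ≤ 209290 is true
  late payments in last 24 months ≥ 7: 5 ≥ 7 is false
  months employed ≤ 103 months: 9 ≤ 103 is true
  cash reserves = 30 months: 29 == 30 is false
  requested loan amount < 37514 USD: 40348 < 37514 is false
  property type ∈ {investment, primary}: secondary is not in the set → false
  credit score = 825: 622 == 825 is false
Combine:
[1] true AND false AND true = false
[2.2] NOT false = true
[2] true AND true AND false = false
[3] false AND true = false
[4] false AND true = false
[5] false AND false AND true = false
[6.2] NOT false = true
[6] false AND true = false
[root] false OR false OR false OR false OR false OR false = false
Overall: false → denied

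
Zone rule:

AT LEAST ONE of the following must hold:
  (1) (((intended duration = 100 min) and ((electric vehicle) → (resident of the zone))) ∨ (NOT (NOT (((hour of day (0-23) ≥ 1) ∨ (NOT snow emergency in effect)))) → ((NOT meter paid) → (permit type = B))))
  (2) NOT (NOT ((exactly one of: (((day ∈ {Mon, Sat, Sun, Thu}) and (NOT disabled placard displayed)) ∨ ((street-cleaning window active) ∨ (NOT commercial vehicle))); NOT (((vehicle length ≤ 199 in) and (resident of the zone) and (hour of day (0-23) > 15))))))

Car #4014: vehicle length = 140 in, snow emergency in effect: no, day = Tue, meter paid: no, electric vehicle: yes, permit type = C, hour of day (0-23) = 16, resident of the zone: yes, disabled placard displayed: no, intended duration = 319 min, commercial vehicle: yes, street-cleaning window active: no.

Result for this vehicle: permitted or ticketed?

Atomic conditions:
  intended duration = 100 min: 319 == 100 is false
  electric vehicle: yes → true
  resident of the zone: yes → true
  hour of day (0-23) ≥ 1: 16 ≥ 1 is true
  NOT snow emergency in effect: no → true
  NOT meter paid: no → true
  permit type = B: C == B is false
  day ∈ {Mon, Sat, Sun, Thu}: Tue is not in the set → false
  NOT disabled placard displayed: no → true
  street-cleaning window active: no → false
  NOT commercial vehicle: yes → false
  vehicle length ≤ 199 in: 140 ≤ 199 is true
  hour of day (0-23) > 15: 16 > 15 is true
Combine:
[1.1.2] true → true = true
[1.1] false AND true = false
[1.2.1.1.1] true OR true = true
[1.2.1.1] NOT true = false
[1.2.1] NOT false = true
[1.2.2] true → false = false
[1.2] true → false = false
[1] false OR false = false
[2.1.1.1.1] false AND true = false
[2.1.1.1.2] false OR false = false
[2.1.1.1] false OR false = false
[2.1.1.2.1] true AND true AND true = true
[2.1.1.2] NOT true = false
[2.1.1] exactly-one(false, false) = false
[2.1] NOT false = true
[2] NOT true = false
[root] false OR false = false
Overall: false → ticketed

Ticketed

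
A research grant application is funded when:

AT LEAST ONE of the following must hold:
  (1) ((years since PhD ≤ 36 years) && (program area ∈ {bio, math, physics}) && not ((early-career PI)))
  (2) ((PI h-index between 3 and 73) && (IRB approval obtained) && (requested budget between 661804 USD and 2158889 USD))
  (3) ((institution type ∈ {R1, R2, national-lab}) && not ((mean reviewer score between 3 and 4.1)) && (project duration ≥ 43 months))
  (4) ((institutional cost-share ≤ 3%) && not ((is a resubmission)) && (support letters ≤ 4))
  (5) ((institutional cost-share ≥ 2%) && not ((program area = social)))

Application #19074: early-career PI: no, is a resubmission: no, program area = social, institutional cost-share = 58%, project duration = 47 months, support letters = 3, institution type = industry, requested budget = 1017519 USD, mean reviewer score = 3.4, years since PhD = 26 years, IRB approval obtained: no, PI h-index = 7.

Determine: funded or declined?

Atomic conditions:
  years since PhD ≤ 36 years: 26 ≤ 36 is true
  program area ∈ {bio, math, physics}: social is not in the set → false
  early-career PI: no → false
  PI h-index between 3 and 73: 7 in [3, 73] is true
  IRB approval obtained: no → false
  requested budget between 661804 USD and 2158889 USD: 1017519 in [661804, 2158889] is true
  institution type ∈ {R1, R2, national-lab}: industry is not in the set → false
  mean reviewer score between 3 and 4.1: 3.4 in [3, 4.1] is true
  project duration ≥ 43 months: 47 ≥ 43 is true
  institutional cost-share ≤ 3%: 58 ≤ 3 is false
  is a resubmission: no → false
  support letters ≤ 4: 3 ≤ 4 is true
  institutional cost-share ≥ 2%: 58 ≥ 2 is true
  program area = social: social == social is true
Combine:
[1.3] NOT false = true
[1] true AND false AND true = false
[2] true AND false AND true = false
[3.2] NOT true = false
[3] false AND false AND true = false
[4.2] NOT false = true
[4] false AND true AND true = false
[5.2] NOT true = false
[5] true AND false = false
[root] false OR false OR false OR false OR false = false
Overall: false → declined

Declined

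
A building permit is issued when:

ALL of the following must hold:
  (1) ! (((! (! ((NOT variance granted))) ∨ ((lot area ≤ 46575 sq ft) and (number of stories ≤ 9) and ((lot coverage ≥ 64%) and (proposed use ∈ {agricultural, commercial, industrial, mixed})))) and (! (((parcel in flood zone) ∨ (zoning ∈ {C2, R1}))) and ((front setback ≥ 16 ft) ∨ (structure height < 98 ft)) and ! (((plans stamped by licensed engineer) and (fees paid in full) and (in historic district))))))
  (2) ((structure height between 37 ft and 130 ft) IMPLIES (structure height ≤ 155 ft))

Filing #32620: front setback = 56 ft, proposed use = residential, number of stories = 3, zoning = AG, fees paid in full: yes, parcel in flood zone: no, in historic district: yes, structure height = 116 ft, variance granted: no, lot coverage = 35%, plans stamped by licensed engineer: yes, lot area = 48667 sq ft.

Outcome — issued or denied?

Issued

Atomic conditions:
  NOT variance granted: no → true
  lot area ≤ 46575 sq ft: 48667 ≤ 46575 is false
  number of stories ≤ 9: 3 ≤ 9 is true
  lot coverage ≥ 64%: 35 ≥ 64 is false
  proposed use ∈ {agricultural, commercial, industrial, mixed}: residential is not in the set → false
  parcel in flood zone: no → false
  zoning ∈ {C2, R1}: AG is not in the set → false
  front setback ≥ 16 ft: 56 ≥ 16 is true
  structure height < 98 ft: 116 < 98 is false
  plans stamped by licensed engineer: yes → true
  fees paid in full: yes → true
  in historic district: yes → true
  structure height between 37 ft and 130 ft: 116 in [37, 130] is true
  structure height ≤ 155 ft: 116 ≤ 155 is true
Combine:
[1.1.1.1.1] NOT true = false
[1.1.1.1] NOT false = true
[1.1.1.2.3] false AND false = false
[1.1.1.2] false AND true AND false = false
[1.1.1] true OR false = true
[1.1.2.1.1] false OR false = false
[1.1.2.1] NOT false = true
[1.1.2.2] true OR false = true
[1.1.2.3.1] true AND true AND true = true
[1.1.2.3] NOT true = false
[1.1.2] true AND true AND false = false
[1.1] true AND false = false
[1] NOT false = true
[2] true → true = true
[root] true AND true = true
Overall: true → issued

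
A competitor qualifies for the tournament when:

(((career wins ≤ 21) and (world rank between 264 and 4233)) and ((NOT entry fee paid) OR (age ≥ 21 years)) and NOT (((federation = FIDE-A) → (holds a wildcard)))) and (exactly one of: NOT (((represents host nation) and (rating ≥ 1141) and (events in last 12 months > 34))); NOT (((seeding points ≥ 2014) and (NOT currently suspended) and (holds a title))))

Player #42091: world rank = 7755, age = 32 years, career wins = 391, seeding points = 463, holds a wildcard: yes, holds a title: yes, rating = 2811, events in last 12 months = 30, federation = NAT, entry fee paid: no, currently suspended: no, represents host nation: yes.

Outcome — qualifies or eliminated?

Atomic conditions:
  career wins ≤ 21: 391 ≤ 21 is false
  world rank between 264 and 4233: 7755 in [264, 4233] is false
  NOT entry fee paid: no → true
  age ≥ 21 years: 32 ≥ 21 is true
  federation = FIDE-A: NAT == FIDE-A is false
  holds a wildcard: yes → true
  represents host nation: yes → true
  rating ≥ 1141: 2811 ≥ 1141 is true
  events in last 12 months > 34: 30 > 34 is false
  seeding points ≥ 2014: 463 ≥ 2014 is false
  NOT currently suspended: no → true
  holds a title: yes → true
Combine:
[1.1] false AND false = false
[1.2] true OR true = true
[1.3.1] false → true (antecedent false ⇒ implication holds) = true
[1.3] NOT true = false
[1] false AND true AND false = false
[2.1.1] true AND true AND false = false
[2.1] NOT false = true
[2.2.1] false AND true AND true = false
[2.2] NOT false = true
[2] exactly-one(true, true) = false
[root] false AND false = false
Overall: false → eliminated

Eliminated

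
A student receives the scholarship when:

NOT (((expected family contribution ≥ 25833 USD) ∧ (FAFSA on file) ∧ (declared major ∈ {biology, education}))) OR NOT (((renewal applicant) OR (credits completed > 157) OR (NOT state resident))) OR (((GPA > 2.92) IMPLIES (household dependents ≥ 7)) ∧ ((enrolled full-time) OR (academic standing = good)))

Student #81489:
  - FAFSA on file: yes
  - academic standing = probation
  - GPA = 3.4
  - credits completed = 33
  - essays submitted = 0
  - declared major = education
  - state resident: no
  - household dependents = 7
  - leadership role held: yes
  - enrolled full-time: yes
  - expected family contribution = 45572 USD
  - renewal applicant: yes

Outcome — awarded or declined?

Atomic conditions:
  expected family contribution ≥ 25833 USD: 45572 ≥ 25833 is true
  FAFSA on file: yes → true
  declared major ∈ {biology, education}: education is in the set → true
  renewal applicant: yes → true
  credits completed > 157: 33 > 157 is false
  NOT state resident: no → true
  GPA > 2.92: 3.4 > 2.92 is true
  household dependents ≥ 7: 7 ≥ 7 is true
  enrolled full-time: yes → true
  academic standing = good: probation == good is false
Combine:
[1.1] true AND true AND true = true
[1] NOT true = false
[2.1] true OR false OR true = true
[2] NOT true = false
[3.1] true → true = true
[3.2] true OR false = true
[3] true AND true = true
[root] false OR false OR true = true
Overall: true → awarded

Awarded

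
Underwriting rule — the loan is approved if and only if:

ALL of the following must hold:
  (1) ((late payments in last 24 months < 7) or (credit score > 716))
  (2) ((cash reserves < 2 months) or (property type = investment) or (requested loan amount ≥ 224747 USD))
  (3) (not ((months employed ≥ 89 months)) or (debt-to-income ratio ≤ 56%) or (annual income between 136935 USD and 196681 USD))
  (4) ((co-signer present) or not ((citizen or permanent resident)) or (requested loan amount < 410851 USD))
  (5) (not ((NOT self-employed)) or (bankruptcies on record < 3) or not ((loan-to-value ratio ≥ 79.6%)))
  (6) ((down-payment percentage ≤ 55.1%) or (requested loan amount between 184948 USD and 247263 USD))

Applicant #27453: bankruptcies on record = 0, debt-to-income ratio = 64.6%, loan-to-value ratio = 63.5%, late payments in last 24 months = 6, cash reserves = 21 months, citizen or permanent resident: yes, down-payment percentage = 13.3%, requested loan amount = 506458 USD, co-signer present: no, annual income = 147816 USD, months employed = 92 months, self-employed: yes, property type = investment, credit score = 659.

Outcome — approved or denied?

Atomic conditions:
  late payments in last 24 months < 7: 6 < 7 is true
  credit score > 716: 659 > 716 is false
  cash reserves < 2 months: 21 < 2 is false
  property type = investment: investment == investment is true
  requested loan amount ≥ 224747 USD: 506458 ≥ 224747 is true
  months employed ≥ 89 months: 92 ≥ 89 is true
  debt-to-income ratio ≤ 56%: 64.6 ≤ 56 is false
  annual income between 136935 USD and 196681 USD: 147816 in [136935, 196681] is true
  co-signer present: no → false
  citizen or permanent resident: yes → true
  requested loan amount < 410851 USD: 506458 < 410851 is false
  NOT self-employed: yes → false
  bankruptcies on record < 3: 0 < 3 is true
  loan-to-value ratio ≥ 79.6%: 63.5 ≥ 79.6 is false
  down-payment percentage ≤ 55.1%: 13.3 ≤ 55.1 is true
  requested loan amount between 184948 USD and 247263 USD: 506458 in [184948, 247263] is false
Combine:
[1] true OR false = true
[2] false OR true OR true = true
[3.1] NOT true = false
[3] false OR false OR true = true
[4.2] NOT true = false
[4] false OR false OR false = false
[5.1] NOT false = true
[5.3] NOT false = true
[5] true OR true OR true = true
[6] true OR false = true
[root] true AND true AND true AND false AND true AND true = false
Overall: false → denied

Denied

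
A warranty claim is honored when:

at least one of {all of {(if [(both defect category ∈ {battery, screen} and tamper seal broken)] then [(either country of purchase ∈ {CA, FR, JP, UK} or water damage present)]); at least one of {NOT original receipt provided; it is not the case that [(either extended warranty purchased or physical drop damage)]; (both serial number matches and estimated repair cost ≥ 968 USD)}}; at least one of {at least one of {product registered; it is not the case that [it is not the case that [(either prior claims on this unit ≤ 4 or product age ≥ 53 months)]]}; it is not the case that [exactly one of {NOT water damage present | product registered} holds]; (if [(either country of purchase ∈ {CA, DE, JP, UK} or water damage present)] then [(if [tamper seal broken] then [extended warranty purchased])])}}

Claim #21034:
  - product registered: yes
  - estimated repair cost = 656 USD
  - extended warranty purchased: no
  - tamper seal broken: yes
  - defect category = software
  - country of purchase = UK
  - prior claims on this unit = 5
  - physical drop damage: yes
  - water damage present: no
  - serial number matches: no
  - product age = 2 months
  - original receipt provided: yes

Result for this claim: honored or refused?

Atomic conditions:
  defect category ∈ {battery, screen}: software is not in the set → false
  tamper seal broken: yes → true
  country of purchase ∈ {CA, FR, JP, UK}: UK is in the set → true
  water damage present: no → false
  NOT original receipt provided: yes → false
  extended warranty purchased: no → false
  physical drop damage: yes → true
  serial number matches: no → false
  estimated repair cost ≥ 968 USD: 656 ≥ 968 is false
  product registered: yes → true
  prior claims on this unit ≤ 4: 5 ≤ 4 is false
  product age ≥ 53 months: 2 ≥ 53 is false
  NOT water damage present: no → true
  country of purchase ∈ {CA, DE, JP, UK}: UK is in the set → true
Combine:
[1.1.1] false AND true = false
[1.1.2] true OR false = true
[1.1] false → true (antecedent false ⇒ implication holds) = true
[1.2.2.1] false OR true = true
[1.2.2] NOT true = false
[1.2.3] false AND false = false
[1.2] false OR false OR false = false
[1] true AND false = false
[2.1.2.1.1] false OR false = false
[2.1.2.1] NOT false = true
[2.1.2] NOT true = false
[2.1] true OR false = true
[2.2.1] exactly-one(true, true) = false
[2.2] NOT false = true
[2.3.1] true OR false = true
[2.3.2] true → false = false
[2.3] true → false = false
[2] true OR true OR false = true
[root] false OR true = true
Overall: true → honored

Honored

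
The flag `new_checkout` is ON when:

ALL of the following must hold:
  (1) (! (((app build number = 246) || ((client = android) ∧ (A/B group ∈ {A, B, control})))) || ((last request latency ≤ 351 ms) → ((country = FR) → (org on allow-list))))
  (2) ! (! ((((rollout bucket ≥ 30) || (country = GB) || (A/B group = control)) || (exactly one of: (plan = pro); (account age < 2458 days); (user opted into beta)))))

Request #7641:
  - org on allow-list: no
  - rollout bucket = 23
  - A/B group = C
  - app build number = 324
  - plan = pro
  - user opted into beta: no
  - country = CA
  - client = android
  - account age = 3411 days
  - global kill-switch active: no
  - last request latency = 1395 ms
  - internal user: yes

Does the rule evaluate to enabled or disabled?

Atomic conditions:
  app build number = 246: 324 == 246 is false
  client = android: android == android is true
  A/B group ∈ {A, B, control}: C is not in the set → false
  last request latency ≤ 351 ms: 1395 ≤ 351 is false
  country = FR: CA == FR is false
  org on allow-list: no → false
  rollout bucket ≥ 30: 23 ≥ 30 is false
  country = GB: CA == GB is false
  A/B group = control: C == control is false
  plan = pro: pro == pro is true
  account age < 2458 days: 3411 < 2458 is false
  user opted into beta: no → false
Combine:
[1.1.1.2] true AND false = false
[1.1.1] false OR false = false
[1.1] NOT false = true
[1.2.2] false → false (antecedent false ⇒ implication holds) = true
[1.2] false → true (antecedent false ⇒ implication holds) = true
[1] true OR true = true
[2.1.1.1] false OR false OR false = false
[2.1.1.2] exactly-one(true, false, false) = true
[2.1.1] false OR true = true
[2.1] NOT true = false
[2] NOT false = true
[root] true AND true = true
Overall: true → enabled

Enabled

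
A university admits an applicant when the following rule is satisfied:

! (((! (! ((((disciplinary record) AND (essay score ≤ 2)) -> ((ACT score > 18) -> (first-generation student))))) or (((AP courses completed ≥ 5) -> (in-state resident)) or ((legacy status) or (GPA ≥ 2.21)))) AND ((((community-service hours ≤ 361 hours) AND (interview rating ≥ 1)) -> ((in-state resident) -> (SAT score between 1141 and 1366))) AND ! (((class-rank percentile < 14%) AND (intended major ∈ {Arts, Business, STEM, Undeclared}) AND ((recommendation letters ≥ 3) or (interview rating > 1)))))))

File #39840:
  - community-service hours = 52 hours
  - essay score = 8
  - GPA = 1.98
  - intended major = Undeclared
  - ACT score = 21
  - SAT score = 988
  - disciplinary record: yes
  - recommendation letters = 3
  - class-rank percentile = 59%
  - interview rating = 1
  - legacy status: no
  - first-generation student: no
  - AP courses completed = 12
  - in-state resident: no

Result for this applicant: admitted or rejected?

Atomic conditions:
  disciplinary record: yes → true
  essay score ≤ 2: 8 ≤ 2 is false
  ACT score > 18: 21 > 18 is true
  first-generation student: no → false
  AP courses completed ≥ 5: 12 ≥ 5 is true
  in-state resident: no → false
  legacy status: no → false
  GPA ≥ 2.21: 1.98 ≥ 2.21 is false
  community-service hours ≤ 361 hours: 52 ≤ 361 is true
  interview rating ≥ 1: 1 ≥ 1 is true
  SAT score between 1141 and 1366: 988 in [1141, 1366] is false
  class-rank percentile < 14%: 59 < 14 is false
  intended major ∈ {Arts, Business, STEM, Undeclared}: Undeclared is in the set → true
  recommendation letters ≥ 3: 3 ≥ 3 is true
  interview rating > 1: 1 > 1 is false
Combine:
[1.1.1.1.1.1] true AND false = false
[1.1.1.1.1.2] true → false = false
[1.1.1.1.1] false → false (antecedent false ⇒ implication holds) = true
[1.1.1.1] NOT true = false
[1.1.1] NOT false = true
[1.1.2.1] true → false = false
[1.1.2.2] false OR false = false
[1.1.2] false OR false = false
[1.1] true OR false = true
[1.2.1.1] true AND true = true
[1.2.1.2] false → false (antecedent false ⇒ implication holds) = true
[1.2.1] true → true = true
[1.2.2.1.3] true OR false = true
[1.2.2.1] false AND true AND true = false
[1.2.2] NOT false = true
[1.2] true AND true = true
[1] true AND true = true
[root] NOT true = false
Overall: false → rejected

Rejected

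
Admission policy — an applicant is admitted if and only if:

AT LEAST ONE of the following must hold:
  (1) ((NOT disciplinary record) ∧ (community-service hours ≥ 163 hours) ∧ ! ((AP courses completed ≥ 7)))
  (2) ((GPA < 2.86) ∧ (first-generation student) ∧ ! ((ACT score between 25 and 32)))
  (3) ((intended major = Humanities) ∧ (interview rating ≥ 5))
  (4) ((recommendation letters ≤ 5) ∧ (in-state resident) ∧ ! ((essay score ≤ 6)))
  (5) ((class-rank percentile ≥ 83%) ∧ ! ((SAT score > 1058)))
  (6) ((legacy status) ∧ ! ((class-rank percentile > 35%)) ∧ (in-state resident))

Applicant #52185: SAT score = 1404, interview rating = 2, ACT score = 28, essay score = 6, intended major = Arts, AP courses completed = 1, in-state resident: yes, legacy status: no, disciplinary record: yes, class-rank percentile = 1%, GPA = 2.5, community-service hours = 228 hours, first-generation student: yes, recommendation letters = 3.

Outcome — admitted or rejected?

Atomic conditions:
  NOT disciplinary record: yes → false
  community-service hours ≥ 163 hours: 228 ≥ 163 is true
  AP courses completed ≥ 7: 1 ≥ 7 is false
  GPA < 2.86: 2.5 < 2.86 is true
  first-generation student: yes → true
  ACT score between 25 and 32: 28 in [25, 32] is true
  intended major = Humanities: Arts == Humanities is false
  interview rating ≥ 5: 2 ≥ 5 is false
  recommendation letters ≤ 5: 3 ≤ 5 is true
  in-state resident: yes → true
  essay score ≤ 6: 6 ≤ 6 is true
  class-rank percentile ≥ 83%: 1 ≥ 83 is false
  SAT score > 1058: 1404 > 1058 is true
  legacy status: no → false
  class-rank percentile > 35%: 1 > 35 is false
Combine:
[1.3] NOT false = true
[1] false AND true AND true = false
[2.3] NOT true = false
[2] true AND true AND false = false
[3] false AND false = false
[4.3] NOT true = false
[4] true AND true AND false = false
[5.2] NOT true = false
[5] false AND false = false
[6.2] NOT false = true
[6] false AND true AND true = false
[root] false OR false OR false OR false OR false OR false = false
Overall: false → rejected

Rejected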